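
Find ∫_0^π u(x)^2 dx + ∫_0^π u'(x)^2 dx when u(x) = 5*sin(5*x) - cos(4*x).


||u||_{H^1(0,π)}^2 = -1700/9 + 667*π/2

u'(x) = 4*sin(4*x) + 25*cos(5*x).
Expand u² and (u')² and integrate term by term on (0, π), using: for integers n ≥ 1, ∫_0^π sin²(nx) dx = ∫_0^π cos²(nx) dx = π/2; for n ≠ n', ∫_0^π sin(nx)sin(n'x) dx = ∫_0^π cos(nx)cos(n'x) dx = 0; and by product-to-sum, ∫_0^π sin(nx)cos(n'x) dx = ½∫_0^π [sin((n+n')x) + sin((n−n')x)] dx, which is 0 when n+n' is even and 2n/(n²−n'²) when n+n' is odd (it need not vanish on (0, π)).
  u² squared terms: (-1)²·∫cos(4x)² dx = 1·π/2 = π/2;  (5)²·∫sin(5x)² dx = 25·π/2 = 25*π/2.
  u² cross terms: 2·(-1)·(5)·∫cos(4x)·sin(5x) dx = -10·(10/9) = -100/9.
  So ∫_0^π u² dx = π/2 + 25*π/2 − 100/9 = -100/9 + 13*π.
  (u')² squared terms: (4)²·∫sin(4x)² dx = 16·π/2 = 8*π;  (25)²·∫cos(5x)² dx = 625·π/2 = 625*π/2.
  (u')² cross terms: 2·(4)·(25)·∫sin(4x)·cos(5x) dx = 200·(-8/9) = -1600/9.
  So ∫_0^π (u')² dx = 8*π + 625*π/2 − 1600/9 = -1600/9 + 641*π/2.
||u||_{H^1}^2 = (-100/9 + 13*π) + (-1600/9 + 641*π/2) = -1700/9 + 667*π/2.


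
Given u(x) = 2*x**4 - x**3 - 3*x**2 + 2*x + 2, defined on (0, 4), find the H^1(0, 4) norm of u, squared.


||u||_{H^1}^2 = 54494432/315

The H^1 norm (squared) on an interval (0, L) is
  ||u||_{H^1}^2 = ∫_0^L u(x)^2 dx + ∫_0^L u'(x)^2 dx.
Compute u'(x) = 8*x**3 - 3*x**2 - 6*x + 2.
Then u(x)^2 = 4*x**8 - 4*x**7 - 11*x**6 + 14*x**5 + 13*x**4 - 16*x**3 - 8*x**2 + 8*x + 4 and u'(x)^2 = 64*x**6 - 48*x**5 - 87*x**4 + 68*x**3 + 24*x**2 - 24*x + 4.
Integrate each monomial from 0 to 4 using ∫_0^4 c·x^n dx = c·4^(n+1)/(n+1):
  ∫_0^4 u(x)^2 dx = ∫_0^4 (4*x^8 - 4*x^7 - 11*x^6 + 14*x^5 + 13*x^4 - 16*x^3 - 8*x^2 + 8*x + 4) dx. Term by term:
    ∫_0^4 4*x^8 dx = 1048576/9;  ∫_0^4 -4*x^7 dx = -32768;  ∫_0^4 -11*x^6 dx = -180224/7;
    ∫_0^4 14*x^5 dx = 28672/3;  ∫_0^4 13*x^4 dx = 13312/5;  ∫_0^4 -16*x^3 dx = -1024;
    ∫_0^4 -8*x^2 dx = -512/3;  ∫_0^4 8*x dx = 64;  ∫_0^4 4 dx = 16.
  Sum: 1048576/9 − 32768 − 180224/7 + 28672/3 + 13312/5 − 1024 − 512/3 + 64 + 16 = 21766256/315.
  ∫_0^4 u'(x)^2 dx = ∫_0^4 (64*x^6 - 48*x^5 - 87*x^4 + 68*x^3 + 24*x^2 - 24*x + 4) dx. Term by term:
    ∫_0^4 64*x^6 dx = 1048576/7;  ∫_0^4 -48*x^5 dx = -32768;  ∫_0^4 -87*x^4 dx = -89088/5;
    ∫_0^4 68*x^3 dx = 4352;  ∫_0^4 24*x^2 dx = 512;  ∫_0^4 -24*x dx = -192;
    ∫_0^4 4 dx = 16.
  Sum: 1048576/7 − 32768 − 89088/5 + 4352 + 512 − 192 + 16 = 3636464/35.
Adding: ||u||_{H^1}^2 = 21766256/315 + 3636464/35 = 54494432/315.


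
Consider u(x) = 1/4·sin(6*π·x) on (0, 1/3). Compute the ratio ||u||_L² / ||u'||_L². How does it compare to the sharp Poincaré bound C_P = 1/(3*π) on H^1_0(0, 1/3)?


||u||_L² / ||u'||_L² = 1/(6*π) < C_P = 1/(3*π).

u(x) = 1/4·sin(6*π·x), so u'(x) = 3*π*cos(6*π*x)/2.
Writing u(x) = A·sin(kπx/L) with A = 1/4 and k = 2, use ∫_0^L sin²(kπx/L) dx = L/2 and ∫_0^L cos²(kπx/L) dx = L/2.
u² = 1/16·sin²(6*π·x) and (u')² = 9*π^2/4·cos²(6*π·x), and each of sin², cos² integrates to L/2 = 1/6 over (0, 1/3).
∫_0^1/3 u² dx = 1/96, so ||u||_L² = sqrt(6)/24.
∫_0^1/3 (u')² dx = 3*π^2/8, so ||u'||_L² = sqrt(6)*π/4.
Ratio ||u||_L² / ||u'||_L² = 1/(6*π).
Sharp Poincaré constant on H^1_0(0, 1/3) is C_P = L/π = 1/(3*π), achieved by sin(3*π·x).
This is the k = 2 harmonic; the ratio L/(kπ) is strictly less than C_P = L/π, consistent with the sharp inequality ||u||_L² ≤ C_P ||u'||_L².


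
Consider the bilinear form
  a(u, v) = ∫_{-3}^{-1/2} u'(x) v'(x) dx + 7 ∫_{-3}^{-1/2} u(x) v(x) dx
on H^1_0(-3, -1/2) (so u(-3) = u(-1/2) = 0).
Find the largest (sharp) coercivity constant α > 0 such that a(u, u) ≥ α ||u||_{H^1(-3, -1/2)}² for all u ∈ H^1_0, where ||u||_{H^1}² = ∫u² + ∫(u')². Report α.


α = 1

Coercivity of a(·,·) on H^1_0(-3, -1/2) means a(u, u) ≥ α ||u||_{H^1}² for every u ∈ H^1_0.
The interval has length L = 5/2, and Poincaré/coercivity depend only on L. Here a(u, u) = ∫(u')² + (7)·∫u².
Here c = 7 ≥ 1, so a(u,u) = ∫(u')² + c∫u² ≥ ∫(u')² + ∫u² = ||u||_{H^1}², i.e. α = 1 works. No larger α is possible: a(u,u) ≥ α||u||_{H^1}² means (1−α)∫(u')² ≥ (α−c)∫u², and for the modes u_n = sin(nπ(x−x₀)/L) (x₀ the left endpoint) one has ∫u_n²/∫(u_n')² = (L/(nπ))² → 0, so a(u_n,u_n)/||u_n||_{H^1}² → 1. Hence the optimal constant is α = 1.
Therefore α = 1.


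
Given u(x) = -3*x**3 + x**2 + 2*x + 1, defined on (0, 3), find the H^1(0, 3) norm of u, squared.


||u||_{H^1}^2 = 63705/14

The H^1 norm (squared) on an interval (0, L) is
  ||u||_{H^1}^2 = ∫_0^L u(x)^2 dx + ∫_0^L u'(x)^2 dx.
Compute u'(x) = -9*x**2 + 2*x + 2.
Then u(x)^2 = 9*x**6 - 6*x**5 - 11*x**4 - 2*x**3 + 6*x**2 + 4*x + 1 and u'(x)^2 = 81*x**4 - 36*x**3 - 32*x**2 + 8*x + 4.
Integrate each monomial from 0 to 3 using ∫_0^3 c·x^n dx = c·3^(n+1)/(n+1):
  ∫_0^3 u(x)^2 dx = ∫_0^3 (9*x^6 - 6*x^5 - 11*x^4 - 2*x^3 + 6*x^2 + 4*x + 1) dx. Term by term:
    ∫_0^3 9*x^6 dx = 19683/7;  ∫_0^3 -6*x^5 dx = -729;  ∫_0^3 -11*x^4 dx = -2673/5;
    ∫_0^3 -2*x^3 dx = -81/2;  ∫_0^3 6*x^2 dx = 54;  ∫_0^3 4*x dx = 18;
    ∫_0^3 1 dx = 3.
  Sum: 19683/7 − 729 − 2673/5 − 81/2 + 54 + 18 + 3 = 110793/70.
  ∫_0^3 u'(x)^2 dx = ∫_0^3 (81*x^4 - 36*x^3 - 32*x^2 + 8*x + 4) dx. Term by term:
    ∫_0^3 81*x^4 dx = 19683/5;  ∫_0^3 -36*x^3 dx = -729;  ∫_0^3 -32*x^2 dx = -288;
    ∫_0^3 8*x dx = 36;  ∫_0^3 4 dx = 12.
  Sum: 19683/5 − 729 − 288 + 36 + 12 = 14838/5.
Adding: ||u||_{H^1}^2 = 110793/70 + 14838/5 = 63705/14.


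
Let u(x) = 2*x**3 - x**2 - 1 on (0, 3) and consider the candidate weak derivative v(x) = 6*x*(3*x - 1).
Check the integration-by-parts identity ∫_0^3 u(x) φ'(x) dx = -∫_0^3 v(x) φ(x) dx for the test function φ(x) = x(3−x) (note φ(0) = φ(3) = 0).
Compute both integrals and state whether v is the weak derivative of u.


LHS = -297/5, RHS = -891/5. No, v is not the weak derivative of u.

u(x) = 2*x**3 - x**2 - 1, classical derivative u'(x) = 6*x**2 - 2*x.
φ(x) = x(3−x), so φ'(x) = 3 - 2*x.
Note φ(0) = φ(3) = 0, so the boundary term u·φ vanishes.
LHS = ∫_0^3 u(x) φ'(x) dx = ∫_0^3 (-4*x^4 + 8*x^3 - 3*x^2 + 2*x - 3) dx. Term by term:
  ∫_0^3 -4*x^4 dx = -972/5;  ∫_0^3 8*x^3 dx = 162;  ∫_0^3 -3*x^2 dx = -27;
  ∫_0^3 2*x dx = 9;  ∫_0^3 -3 dx = -9.
Sum: -972/5 + 162 − 27 + 9 − 9 = -297/5.
So LHS = -297/5.
∫_0^3 v(x) φ(x) dx = ∫_0^3 (-18*x^4 + 60*x^3 - 18*x^2) dx. Term by term:
  ∫_0^3 -18*x^4 dx = -4374/5;  ∫_0^3 60*x^3 dx = 1215;  ∫_0^3 -18*x^2 dx = -162.
Sum: -4374/5 + 1215 − 162 = 891/5.
So RHS = -∫_0^3 v(x) φ(x) dx = -891/5.
LHS − RHS = 594/5 ≠ 0, so the identity fails.
(For a valid weak derivative the identity must hold for EVERY test function, in particular this one. The failure shows v is NOT the weak derivative of u.)
Correct weak derivative would be u'(x) = 6*x**2 - 2*x.


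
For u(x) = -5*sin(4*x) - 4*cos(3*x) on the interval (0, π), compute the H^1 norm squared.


||u||_{H^1(0,π)}^2 = 3200/7 + 585*π/2

u'(x) = 12*sin(3*x) - 20*cos(4*x).
Expand u² and (u')² and integrate term by term on (0, π), using: for integers n ≥ 1, ∫_0^π sin²(nx) dx = ∫_0^π cos²(nx) dx = π/2; for n ≠ n', ∫_0^π sin(nx)sin(n'x) dx = ∫_0^π cos(nx)cos(n'x) dx = 0; and by product-to-sum, ∫_0^π sin(nx)cos(n'x) dx = ½∫_0^π [sin((n+n')x) + sin((n−n')x)] dx, which is 0 when n+n' is even and 2n/(n²−n'²) when n+n' is odd (it need not vanish on (0, π)).
  u² squared terms: (-5)²·∫sin(4x)² dx = 25·π/2 = 25*π/2;  (-4)²·∫cos(3x)² dx = 16·π/2 = 8*π.
  u² cross terms: 2·(-5)·(-4)·∫sin(4x)·cos(3x) dx = 40·(8/7) = 320/7.
  So ∫_0^π u² dx = 25*π/2 + 8*π + 320/7 = 320/7 + 41*π/2.
  (u')² squared terms: (-20)²·∫cos(4x)² dx = 400·π/2 = 200*π;  (12)²·∫sin(3x)² dx = 144·π/2 = 72*π.
  (u')² cross terms: 2·(-20)·(12)·∫cos(4x)·sin(3x) dx = -480·(-6/7) = 2880/7.
  So ∫_0^π (u')² dx = 200*π + 72*π + 2880/7 = 2880/7 + 272*π.
||u||_{H^1}^2 = (320/7 + 41*π/2) + (2880/7 + 272*π) = 3200/7 + 585*π/2.


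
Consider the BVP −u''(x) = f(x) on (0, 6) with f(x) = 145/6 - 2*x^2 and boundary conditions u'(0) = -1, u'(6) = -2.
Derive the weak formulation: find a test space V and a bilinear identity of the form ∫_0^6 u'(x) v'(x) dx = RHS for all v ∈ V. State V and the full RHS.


V = H^1(0, 6) (v unrestricted at boundary; u is determined up to an additive constant); weak form: ∫_0^6 u'v' dx = ∫_0^6 (145/6 - 2*x^2) v dx − 2·v(6) + v(0) for all v ∈ V.

Multiply both sides by a test function v and integrate from 0 to 6:
  ∫_0^6 −u''(x) v(x) dx = ∫_0^6 f(x) v(x) dx.
Integrate the LHS by parts once:
  ∫_0^6 −u'' v dx = −[u'(x) v(x)]_0^6 + ∫_0^6 u'(x) v'(x) dx.
Thus ∫_0^6 u'(x) v'(x) dx = ∫_0^6 f(x) v(x) dx + [u'(x) v(x)]_0^6.
Choose V so that boundary terms are either known or forced to vanish.
u has inhomogeneous Neumann u'(0) = -1, u'(6) = -2. [u' v]_0^6 = (-2)·v(6) − (-1)·v(0) = − 2·v(6) + v(0). Take V = H^1(0, 6); boundary term becomes part of RHS.
Weak formulation: find u (satisfying any essential BC) such that ∫_0^6 u'(x) v'(x) dx = ∫_0^6 f v dx − 2·v(6) + v(0) for all v ∈ V (Neumann data are natural BCs: they enter the RHS as boundary terms).
Substituting f(x) = 145/6 - 2*x^2, the right-hand side is ∫_0^6 (145/6 - 2*x^2) v dx − 2·v(6) + v(0).
Compatibility check (pure Neumann): taking v ≡ 1 ∈ V gives 0 = ∫_0^6 f dx + (-2) − (-1), i.e. ∫_0^6 f dx must equal u'(0) − u'(6) = 1. Indeed ∫_0^6 (145/6 - 2*x^2) dx = 1, so the data are compatible. The solution is then unique only up to an additive constant (fix it e.g. by requiring ∫_0^6 u dx = 0).


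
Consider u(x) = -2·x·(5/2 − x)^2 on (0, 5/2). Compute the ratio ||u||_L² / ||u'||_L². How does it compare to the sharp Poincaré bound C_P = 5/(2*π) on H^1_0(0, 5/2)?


||u||_L² / ||u'||_L² = 5*sqrt(14)/28 < C_P = 5/(2*π).

u(x) = -2·x·(5/2 − x)^2, so u'(x) = (5 - 6*x)*(x - 5/2).
u(x) = -2·x·(5/2 − x)^2 vanishes at x = 0 and x = 5/2, so u ∈ H^1_0(0, 5/2). Differentiate via the product rule and integrate the resulting polynomials term by term.
  ∫_0^5/2 u² dx = ∫_0^5/2 (4*x^6 - 40*x^5 + 150*x^4 - 250*x^3 + 625*x^2/4) dx. Term by term:
    ∫_0^5/2 4*x^6 dx = 78125/224;  ∫_0^5/2 -40*x^5 dx = -78125/48;  ∫_0^5/2 150*x^4 dx = 46875/16;
    ∫_0^5/2 -250*x^3 dx = -78125/32;  ∫_0^5/2 625*x^2/4 dx = 78125/96.
  Sum: 78125/224 − 78125/48 + 46875/16 − 78125/32 + 78125/96 = 15625/672.
  ∫_0^5/2 (u')² dx = ∫_0^5/2 (36*x^4 - 240*x^3 + 550*x^2 - 500*x + 625/4) dx. Term by term:
    ∫_0^5/2 36*x^4 dx = 5625/8;  ∫_0^5/2 -240*x^3 dx = -9375/4;  ∫_0^5/2 550*x^2 dx = 34375/12;
    ∫_0^5/2 -500*x dx = -3125/2;  ∫_0^5/2 625/4 dx = 3125/8.
  Sum: 5625/8 − 9375/4 + 34375/12 − 3125/2 + 3125/8 = 625/12.
∫_0^5/2 u² dx = 15625/672, so ||u||_L² = 125*sqrt(42)/168.
∫_0^5/2 (u')² dx = 625/12, so ||u'||_L² = 25*sqrt(3)/6.
Ratio ||u||_L² / ||u'||_L² = 5*sqrt(14)/28.
Sharp Poincaré constant on H^1_0(0, 5/2) is C_P = L/π = 5/(2*π), achieved by sin(2*π/5·x).
A polynomial bump cannot attain the sharp Poincaré constant (only the first sine eigenfunction does), so the ratio is strictly less than C_P, consistent with ||u||_L² ≤ C_P ||u'||_L².


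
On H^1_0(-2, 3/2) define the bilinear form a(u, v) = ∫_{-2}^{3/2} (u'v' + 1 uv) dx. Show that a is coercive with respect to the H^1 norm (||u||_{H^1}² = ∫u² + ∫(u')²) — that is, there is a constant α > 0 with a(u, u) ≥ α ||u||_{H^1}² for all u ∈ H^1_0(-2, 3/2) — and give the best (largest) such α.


α = 1

Coercivity of a(·,·) on H^1_0(-2, 3/2) means a(u, u) ≥ α ||u||_{H^1}² for every u ∈ H^1_0.
The interval has length L = 7/2, and Poincaré/coercivity depend only on L. Here a(u, u) = ∫(u')² + (1)·∫u².
Here c = 1 ≥ 1, so a(u,u) = ∫(u')² + c∫u² ≥ ∫(u')² + ∫u² = ||u||_{H^1}², i.e. α = 1 works. No larger α is possible: a(u,u) ≥ α||u||_{H^1}² means (1−α)∫(u')² ≥ (α−c)∫u², and for the modes u_n = sin(nπ(x−x₀)/L) (x₀ the left endpoint) one has ∫u_n²/∫(u_n')² = (L/(nπ))² → 0, so a(u_n,u_n)/||u_n||_{H^1}² → 1. Hence the optimal constant is α = 1.
Therefore α = 1.


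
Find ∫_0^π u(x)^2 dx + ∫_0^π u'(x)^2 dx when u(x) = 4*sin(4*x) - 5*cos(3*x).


||u||_{H^1(0,π)}^2 = -3200/7 + 261*π

u'(x) = 15*sin(3*x) + 16*cos(4*x).
Expand u² and (u')² and integrate term by term on (0, π), using: for integers n ≥ 1, ∫_0^π sin²(nx) dx = ∫_0^π cos²(nx) dx = π/2; for n ≠ n', ∫_0^π sin(nx)sin(n'x) dx = ∫_0^π cos(nx)cos(n'x) dx = 0; and by product-to-sum, ∫_0^π sin(nx)cos(n'x) dx = ½∫_0^π [sin((n+n')x) + sin((n−n')x)] dx, which is 0 when n+n' is even and 2n/(n²−n'²) when n+n' is odd (it need not vanish on (0, π)).
  u² squared terms: (-5)²·∫cos(3x)² dx = 25·π/2 = 25*π/2;  (4)²·∫sin(4x)² dx = 16·π/2 = 8*π.
  u² cross terms: 2·(-5)·(4)·∫cos(3x)·sin(4x) dx = -40·(8/7) = -320/7.
  So ∫_0^π u² dx = 25*π/2 + 8*π − 320/7 = -320/7 + 41*π/2.
  (u')² squared terms: (15)²·∫sin(3x)² dx = 225·π/2 = 225*π/2;  (16)²·∫cos(4x)² dx = 256·π/2 = 128*π.
  (u')² cross terms: 2·(15)·(16)·∫sin(3x)·cos(4x) dx = 480·(-6/7) = -2880/7.
  So ∫_0^π (u')² dx = 225*π/2 + 128*π − 2880/7 = -2880/7 + 481*π/2.
||u||_{H^1}^2 = (-320/7 + 41*π/2) + (-2880/7 + 481*π/2) = -3200/7 + 261*π.


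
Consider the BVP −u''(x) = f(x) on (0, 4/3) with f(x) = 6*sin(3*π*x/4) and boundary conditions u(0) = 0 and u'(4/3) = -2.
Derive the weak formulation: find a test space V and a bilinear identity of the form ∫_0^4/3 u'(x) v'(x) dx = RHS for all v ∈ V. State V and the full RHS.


V = {v ∈ H^1(0, 4/3) : v(0) = 0} (test functions vanish at x = 0 where u is specified); weak form: ∫_0^4/3 u'v' dx = ∫_0^4/3 (6*sin(3*π*x/4)) v dx − 2·v(4/3) for all v ∈ V.

Multiply both sides by a test function v and integrate from 0 to 4/3:
  ∫_0^4/3 −u''(x) v(x) dx = ∫_0^4/3 f(x) v(x) dx.
Integrate the LHS by parts once:
  ∫_0^4/3 −u'' v dx = −[u'(x) v(x)]_0^4/3 + ∫_0^4/3 u'(x) v'(x) dx.
Thus ∫_0^4/3 u'(x) v'(x) dx = ∫_0^4/3 f(x) v(x) dx + [u'(x) v(x)]_0^4/3.
Choose V so that boundary terms are either known or forced to vanish.
Mixed BC: u(0) = 0 (Dirichlet) and u'(4/3) = -2 (Neumann). Define V = {v ∈ H^1(0, 4/3) : v(0) = 0}. Then [u' v]_0^4/3 = u'(4/3)·v(4/3) − u'(0)·0 = − 2·v(4/3).
Weak formulation: find u (satisfying any essential BC) such that ∫_0^4/3 u'(x) v'(x) dx = ∫_0^4/3 f v dx − 2·v(4/3) for all v ∈ V (Dirichlet at 0 absorbed into V; Neumann datum at x = 4/3 contributes the boundary term).
Substituting f(x) = 6*sin(3*π*x/4), the right-hand side is ∫_0^4/3 (6*sin(3*π*x/4)) v dx − 2·v(4/3).


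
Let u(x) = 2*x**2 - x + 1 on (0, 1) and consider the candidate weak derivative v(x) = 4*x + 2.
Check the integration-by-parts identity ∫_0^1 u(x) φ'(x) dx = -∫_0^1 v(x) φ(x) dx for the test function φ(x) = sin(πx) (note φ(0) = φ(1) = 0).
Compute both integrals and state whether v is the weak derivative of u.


LHS = -2/π, RHS = -8/π. No, v is not the weak derivative of u.

u(x) = 2*x**2 - x + 1, classical derivative u'(x) = 4*x - 1.
φ(x) = sin(πx), so φ'(x) = π*cos(π*x).
Note φ(0) = φ(1) = 0, so the boundary term u·φ vanishes.
LHS = ∫_0^1 u(x) φ'(x) dx = ∫_0^1 (2*π*x^2*cos(π*x) - π*x*cos(π*x) + π*cos(π*x)) dx. Term by term:
  ∫_0^1 π*cos(π*x) dx = 0;  ∫_0^1 -π*x*cos(π*x) dx = 2/π;  ∫_0^1 2*π*x^2*cos(π*x) dx = -4/π.
Sum: 0 + 2/π − 4/π = -2/π.
So LHS = -2/π.
∫_0^1 v(x) φ(x) dx = ∫_0^1 (4*x*sin(π*x) + 2*sin(π*x)) dx. Term by term:
  ∫_0^1 2*sin(π*x) dx = 4/π;  ∫_0^1 4*x*sin(π*x) dx = 4/π.
Sum: 4/π + 4/π = 8/π.
So RHS = -∫_0^1 v(x) φ(x) dx = -8/π.
LHS − RHS = 6/π ≠ 0, so the identity fails.
(For a valid weak derivative the identity must hold for EVERY test function, in particular this one. The failure shows v is NOT the weak derivative of u.)
Correct weak derivative would be u'(x) = 4*x - 1.


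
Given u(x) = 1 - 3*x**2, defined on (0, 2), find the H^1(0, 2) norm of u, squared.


||u||_{H^1}^2 = 698/5

The H^1 norm (squared) on an interval (0, L) is
  ||u||_{H^1}^2 = ∫_0^L u(x)^2 dx + ∫_0^L u'(x)^2 dx.
Compute u'(x) = -6*x.
Then u(x)^2 = 9*x**4 - 6*x**2 + 1 and u'(x)^2 = 36*x**2.
Integrate each monomial from 0 to 2 using ∫_0^2 c·x^n dx = c·2^(n+1)/(n+1):
  ∫_0^2 u(x)^2 dx = ∫_0^2 (9*x^4 - 6*x^2 + 1) dx. Term by term:
    ∫_0^2 9*x^4 dx = 288/5;  ∫_0^2 -6*x^2 dx = -16;  ∫_0^2 1 dx = 2.
  Sum: 288/5 − 16 + 2 = 218/5.
  ∫_0^2 u'(x)^2 dx = ∫_0^2 (36*x^2) dx. Term by term:
    ∫_0^2 36*x^2 dx = 96.
Adding: ||u||_{H^1}^2 = 218/5 + 96 = 698/5.


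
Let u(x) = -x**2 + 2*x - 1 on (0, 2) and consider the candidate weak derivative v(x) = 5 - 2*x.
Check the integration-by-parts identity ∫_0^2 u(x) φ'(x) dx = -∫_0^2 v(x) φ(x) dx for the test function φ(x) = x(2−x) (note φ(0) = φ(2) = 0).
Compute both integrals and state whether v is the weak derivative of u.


LHS = 0, RHS = -4. No, v is not the weak derivative of u.

u(x) = -x**2 + 2*x - 1, classical derivative u'(x) = 2 - 2*x.
φ(x) = x(2−x), so φ'(x) = 2 - 2*x.
Note φ(0) = φ(2) = 0, so the boundary term u·φ vanishes.
LHS = ∫_0^2 u(x) φ'(x) dx = ∫_0^2 (2*x^3 - 6*x^2 + 6*x - 2) dx. Term by term:
  ∫_0^2 2*x^3 dx = 8;  ∫_0^2 -6*x^2 dx = -16;  ∫_0^2 6*x dx = 12;
  ∫_0^2 -2 dx = -4.
Sum: 8 − 16 + 12 − 4 = 0.
So LHS = 0.
∫_0^2 v(x) φ(x) dx = ∫_0^2 (2*x^3 - 9*x^2 + 10*x) dx. Term by term:
  ∫_0^2 2*x^3 dx = 8;  ∫_0^2 -9*x^2 dx = -24;  ∫_0^2 10*x dx = 20.
Sum: 8 − 24 + 20 = 4.
So RHS = -∫_0^2 v(x) φ(x) dx = -4.
LHS − RHS = 4 ≠ 0, so the identity fails.
(For a valid weak derivative the identity must hold for EVERY test function, in particular this one. The failure shows v is NOT the weak derivative of u.)
Correct weak derivative would be u'(x) = 2 - 2*x.


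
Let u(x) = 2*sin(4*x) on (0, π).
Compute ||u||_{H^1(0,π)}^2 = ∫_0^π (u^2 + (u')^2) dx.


||u||_{H^1(0,π)}^2 = 34*π

u'(x) = 8*cos(4*x).
Expand u² and (u')² and integrate term by term on (0, π), using: for integers n ≥ 1, ∫_0^π sin²(nx) dx = ∫_0^π cos²(nx) dx = π/2; for n ≠ n', ∫_0^π sin(nx)sin(n'x) dx = ∫_0^π cos(nx)cos(n'x) dx = 0; and by product-to-sum, ∫_0^π sin(nx)cos(n'x) dx = ½∫_0^π [sin((n+n')x) + sin((n−n')x)] dx, which is 0 when n+n' is even and 2n/(n²−n'²) when n+n' is odd (it need not vanish on (0, π)).
  u² squared terms: (2)²·∫sin(4x)² dx = 4·π/2 = 2*π.
  So ∫_0^π u² dx = 2*π.
  (u')² squared terms: (8)²·∫cos(4x)² dx = 64·π/2 = 32*π.
  So ∫_0^π (u')² dx = 32*π.
||u||_{H^1}^2 = (2*π) + (32*π) = 34*π.


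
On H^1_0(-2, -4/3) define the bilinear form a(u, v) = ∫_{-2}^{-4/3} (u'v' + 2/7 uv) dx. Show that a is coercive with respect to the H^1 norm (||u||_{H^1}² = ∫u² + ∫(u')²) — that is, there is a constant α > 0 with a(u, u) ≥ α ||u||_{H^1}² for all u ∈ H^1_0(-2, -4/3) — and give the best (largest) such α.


α = (8 + 63*π^2)/(7*(4 + 9*π^2))

Coercivity of a(·,·) on H^1_0(-2, -4/3) means a(u, u) ≥ α ||u||_{H^1}² for every u ∈ H^1_0.
The interval has length L = 2/3, and Poincaré/coercivity depend only on L. Here a(u, u) = ∫(u')² + (2/7)·∫u².
Here 0 < c = 2/7 < 1. The condition a(u,u) ≥ α||u||_{H^1}² reads (1−α)∫(u')² ≥ (α−c)∫u². Any admissible α is ≤ 1 (rapidly oscillating u have ∫u²/∫(u')² → 0), and α = 1 would force 0 ≥ (1−c)∫u², impossible since c < 1; so 1−α > 0. By the sharp Poincaré inequality on H^1_0 of an interval of length L, ∫(u')² ≥ (π/L)²∫u² with equality for the first sine mode sin(π(x−x₀)/L) (x₀ the left endpoint), so the inequality holds for all u iff (1−α)(π/L)² ≥ α − c, i.e. α ≤ ((π/L)² + c)/((π/L)² + 1) = (1 + c(L/π)²)/(1 + (L/π)²). With (π/L)² = 9*π^2/4 and c = 2/7, the largest admissible constant is α = ((π/L)² + c)/((π/L)² + 1).
Simplifying, α = (8 + 63*π^2)/(7*(4 + 9*π^2)).


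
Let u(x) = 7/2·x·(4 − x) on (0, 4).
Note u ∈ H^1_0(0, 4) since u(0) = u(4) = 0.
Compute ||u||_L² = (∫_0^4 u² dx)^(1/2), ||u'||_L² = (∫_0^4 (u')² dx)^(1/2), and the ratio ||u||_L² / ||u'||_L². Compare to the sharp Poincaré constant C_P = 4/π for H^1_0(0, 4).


||u||_L² / ||u'||_L² = 2*sqrt(10)/5 < C_P = 4/π.

u(x) = 7/2·x·(4 − x), so u'(x) = 14 - 7*x.
u(x) = 7/2·x·(4 − x) vanishes at x = 0 and x = 4, so u ∈ H^1_0(0, 4). Differentiate via the product rule and integrate the resulting polynomials term by term.
  ∫_0^4 u² dx = ∫_0^4 (49*x^4/4 - 98*x^3 + 196*x^2) dx. Term by term:
    ∫_0^4 49*x^4/4 dx = 12544/5;  ∫_0^4 -98*x^3 dx = -6272;  ∫_0^4 196*x^2 dx = 12544/3.
  Sum: 12544/5 − 6272 + 12544/3 = 6272/15.
  ∫_0^4 (u')² dx = ∫_0^4 (49*x^2 - 196*x + 196) dx. Term by term:
    ∫_0^4 49*x^2 dx = 3136/3;  ∫_0^4 -196*x dx = -1568;  ∫_0^4 196 dx = 784.
  Sum: 3136/3 − 1568 + 784 = 784/3.
∫_0^4 u² dx = 6272/15, so ||u||_L² = 56*sqrt(30)/15.
∫_0^4 (u')² dx = 784/3, so ||u'||_L² = 28*sqrt(3)/3.
Ratio ||u||_L² / ||u'||_L² = 2*sqrt(10)/5.
Sharp Poincaré constant on H^1_0(0, 4) is C_P = L/π = 4/π, achieved by sin(π/4·x).
A polynomial bump cannot attain the sharp Poincaré constant (only the first sine eigenfunction does), so the ratio is strictly less than C_P, consistent with ||u||_L² ≤ C_P ||u'||_L².


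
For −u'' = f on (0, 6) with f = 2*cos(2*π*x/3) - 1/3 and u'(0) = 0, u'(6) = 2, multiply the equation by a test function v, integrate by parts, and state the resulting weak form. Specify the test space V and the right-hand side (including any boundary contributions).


V = H^1(0, 6) (v unrestricted at boundary; u is determined up to an additive constant); weak form: ∫_0^6 u'v' dx = ∫_0^6 (2*cos(2*π*x/3) - 1/3) v dx + 2·v(6) for all v ∈ V.

Multiply both sides by a test function v and integrate from 0 to 6:
  ∫_0^6 −u''(x) v(x) dx = ∫_0^6 f(x) v(x) dx.
Integrate the LHS by parts once:
  ∫_0^6 −u'' v dx = −[u'(x) v(x)]_0^6 + ∫_0^6 u'(x) v'(x) dx.
Thus ∫_0^6 u'(x) v'(x) dx = ∫_0^6 f(x) v(x) dx + [u'(x) v(x)]_0^6.
Choose V so that boundary terms are either known or forced to vanish.
u has inhomogeneous Neumann u'(0) = 0, u'(6) = 2. [u' v]_0^6 = (2)·v(6) − (0)·v(0) = 2·v(6). Take V = H^1(0, 6); boundary term becomes part of RHS.
Weak formulation: find u (satisfying any essential BC) such that ∫_0^6 u'(x) v'(x) dx = ∫_0^6 f v dx + 2·v(6) for all v ∈ V (Neumann data are natural BCs: they enter the RHS as boundary terms).
Substituting f(x) = 2*cos(2*π*x/3) - 1/3, the right-hand side is ∫_0^6 (2*cos(2*π*x/3) - 1/3) v dx + 2·v(6).
Compatibility check (pure Neumann): taking v ≡ 1 ∈ V gives 0 = ∫_0^6 f dx + (2) − (0), i.e. ∫_0^6 f dx must equal u'(0) − u'(6) = -2. Indeed ∫_0^6 (2*cos(2*π*x/3) - 1/3) dx = -2, so the data are compatible. The solution is then unique only up to an additive constant (fix it e.g. by requiring ∫_0^6 u dx = 0).


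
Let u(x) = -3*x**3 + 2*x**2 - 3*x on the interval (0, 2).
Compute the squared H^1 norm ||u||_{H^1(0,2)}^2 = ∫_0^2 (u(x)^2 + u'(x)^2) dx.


||u||_{H^1}^2 = 56746/105

The H^1 norm (squared) on an interval (0, L) is
  ||u||_{H^1}^2 = ∫_0^L u(x)^2 dx + ∫_0^L u'(x)^2 dx.
Compute u'(x) = -9*x**2 + 4*x - 3.
Then u(x)^2 = 9*x**6 - 12*x**5 + 22*x**4 - 12*x**3 + 9*x**2 and u'(x)^2 = 81*x**4 - 72*x**3 + 70*x**2 - 24*x + 9.
Integrate each monomial from 0 to 2 using ∫_0^2 c·x^n dx = c·2^(n+1)/(n+1):
  ∫_0^2 u(x)^2 dx = ∫_0^2 (9*x^6 - 12*x^5 + 22*x^4 - 12*x^3 + 9*x^2) dx. Term by term:
    ∫_0^2 9*x^6 dx = 1152/7;  ∫_0^2 -12*x^5 dx = -128;  ∫_0^2 22*x^4 dx = 704/5;
    ∫_0^2 -12*x^3 dx = -48;  ∫_0^2 9*x^2 dx = 24.
  Sum: 1152/7 − 128 + 704/5 − 48 + 24 = 5368/35.
  ∫_0^2 u'(x)^2 dx = ∫_0^2 (81*x^4 - 72*x^3 + 70*x^2 - 24*x + 9) dx. Term by term:
    ∫_0^2 81*x^4 dx = 2592/5;  ∫_0^2 -72*x^3 dx = -288;  ∫_0^2 70*x^2 dx = 560/3;
    ∫_0^2 -24*x dx = -48;  ∫_0^2 9 dx = 18.
  Sum: 2592/5 − 288 + 560/3 − 48 + 18 = 5806/15.
Adding: ||u||_{H^1}^2 = 5368/35 + 5806/15 = 56746/105.


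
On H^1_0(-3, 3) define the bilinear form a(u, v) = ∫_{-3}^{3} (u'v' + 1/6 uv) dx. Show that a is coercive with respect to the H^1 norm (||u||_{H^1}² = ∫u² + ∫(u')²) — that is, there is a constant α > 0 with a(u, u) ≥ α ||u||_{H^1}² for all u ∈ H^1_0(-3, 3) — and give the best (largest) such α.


α = (6 + π^2)/(π^2 + 36)

Coercivity of a(·,·) on H^1_0(-3, 3) means a(u, u) ≥ α ||u||_{H^1}² for every u ∈ H^1_0.
The interval has length L = 6, and Poincaré/coercivity depend only on L. Here a(u, u) = ∫(u')² + (1/6)·∫u².
Here 0 < c = 1/6 < 1. The condition a(u,u) ≥ α||u||_{H^1}² reads (1−α)∫(u')² ≥ (α−c)∫u². Any admissible α is ≤ 1 (rapidly oscillating u have ∫u²/∫(u')² → 0), and α = 1 would force 0 ≥ (1−c)∫u², impossible since c < 1; so 1−α > 0. By the sharp Poincaré inequality on H^1_0 of an interval of length L, ∫(u')² ≥ (π/L)²∫u² with equality for the first sine mode sin(π(x−x₀)/L) (x₀ the left endpoint), so the inequality holds for all u iff (1−α)(π/L)² ≥ α − c, i.e. α ≤ ((π/L)² + c)/((π/L)² + 1) = (1 + c(L/π)²)/(1 + (L/π)²). With (π/L)² = π^2/36 and c = 1/6, the largest admissible constant is α = ((π/L)² + c)/((π/L)² + 1).
Simplifying, α = (6 + π^2)/(π^2 + 36).


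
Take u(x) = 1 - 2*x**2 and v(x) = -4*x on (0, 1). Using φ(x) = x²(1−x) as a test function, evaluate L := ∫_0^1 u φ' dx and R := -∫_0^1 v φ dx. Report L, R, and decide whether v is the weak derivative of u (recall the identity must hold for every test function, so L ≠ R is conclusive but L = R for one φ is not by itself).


LHS = 1/5, RHS = 1/5. Yes, v = u' weakly.

u(x) = 1 - 2*x**2, classical derivative u'(x) = -4*x.
φ(x) = x²(1−x), so φ'(x) = x*(2 - 3*x).
Note φ(0) = φ(1) = 0, so the boundary term u·φ vanishes.
LHS = ∫_0^1 u(x) φ'(x) dx = ∫_0^1 (6*x^4 - 4*x^3 - 3*x^2 + 2*x) dx. Term by term:
  ∫_0^1 6*x^4 dx = 6/5;  ∫_0^1 -4*x^3 dx = -1;  ∫_0^1 -3*x^2 dx = -1;
  ∫_0^1 2*x dx = 1.
Sum: 6/5 − 1 − 1 + 1 = 1/5.
So LHS = 1/5.
∫_0^1 v(x) φ(x) dx = ∫_0^1 (4*x^4 - 4*x^3) dx. Term by term:
  ∫_0^1 4*x^4 dx = 4/5;  ∫_0^1 -4*x^3 dx = -1.
Sum: 4/5 − 1 = -1/5.
So RHS = -∫_0^1 v(x) φ(x) dx = 1/5.
LHS = RHS, so the identity holds for this test φ.
Moreover u is smooth here and v(x) = u'(x) = -4*x pointwise, so the identity holds for every test function. Hence v is the weak derivative of u.


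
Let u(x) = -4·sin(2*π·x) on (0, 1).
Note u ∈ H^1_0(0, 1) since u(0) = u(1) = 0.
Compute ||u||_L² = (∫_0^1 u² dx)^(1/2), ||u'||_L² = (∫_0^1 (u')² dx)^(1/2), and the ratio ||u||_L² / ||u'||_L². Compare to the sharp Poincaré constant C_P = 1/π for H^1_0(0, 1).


||u||_L² / ||u'||_L² = 1/(2*π) < C_P = 1/π.

u(x) = -4·sin(2*π·x), so u'(x) = -8*π*cos(2*π*x).
Writing u(x) = A·sin(kπx/L) with A = -4 and k = 2, use ∫_0^L sin²(kπx/L) dx = L/2 and ∫_0^L cos²(kπx/L) dx = L/2.
u² = 16·sin²(2*π·x) and (u')² = 64*π^2·cos²(2*π·x), and each of sin², cos² integrates to L/2 = 1/2 over (0, 1).
∫_0^1 u² dx = 8, so ||u||_L² = 2*sqrt(2).
∫_0^1 (u')² dx = 32*π^2, so ||u'||_L² = 4*sqrt(2)*π.
Ratio ||u||_L² / ||u'||_L² = 1/(2*π).
Sharp Poincaré constant on H^1_0(0, 1) is C_P = L/π = 1/π, achieved by sin(π·x).
This is the k = 2 harmonic; the ratio L/(kπ) is strictly less than C_P = L/π, consistent with the sharp inequality ||u||_L² ≤ C_P ||u'||_L².


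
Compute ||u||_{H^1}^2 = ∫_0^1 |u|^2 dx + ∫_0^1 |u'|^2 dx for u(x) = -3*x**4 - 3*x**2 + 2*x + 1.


||u||_{H^1}^2 = 4502/105

The H^1 norm (squared) on an interval (0, L) is
  ||u||_{H^1}^2 = ∫_0^L u(x)^2 dx + ∫_0^L u'(x)^2 dx.
Compute u'(x) = -12*x**3 - 6*x + 2.
Then u(x)^2 = 9*x**8 + 18*x**6 - 12*x**5 + 3*x**4 - 12*x**3 - 2*x**2 + 4*x + 1 and u'(x)^2 = 144*x**6 + 144*x**4 - 48*x**3 + 36*x**2 - 24*x + 4.
Integrate each monomial from 0 to 1 using ∫_0^1 c·x^n dx = c·1^(n+1)/(n+1):
  ∫_0^1 u(x)^2 dx = ∫_0^1 (9*x^8 + 18*x^6 - 12*x^5 + 3*x^4 - 12*x^3 - 2*x^2 + 4*x + 1) dx. Term by term:
    ∫_0^1 9*x^8 dx = 1;  ∫_0^1 18*x^6 dx = 18/7;  ∫_0^1 -12*x^5 dx = -2;
    ∫_0^1 3*x^4 dx = 3/5;  ∫_0^1 -12*x^3 dx = -3;  ∫_0^1 -2*x^2 dx = -2/3;
    ∫_0^1 4*x dx = 2;  ∫_0^1 1 dx = 1.
  Sum: 1 + 18/7 − 2 + 3/5 − 3 − 2/3 + 2 + 1 = 158/105.
  ∫_0^1 u'(x)^2 dx = ∫_0^1 (144*x^6 + 144*x^4 - 48*x^3 + 36*x^2 - 24*x + 4) dx. Term by term:
    ∫_0^1 144*x^6 dx = 144/7;  ∫_0^1 144*x^4 dx = 144/5;  ∫_0^1 -48*x^3 dx = -12;
    ∫_0^1 36*x^2 dx = 12;  ∫_0^1 -24*x dx = -12;  ∫_0^1 4 dx = 4.
  Sum: 144/7 + 144/5 − 12 + 12 − 12 + 4 = 1448/35.
Adding: ||u||_{H^1}^2 = 158/105 + 1448/35 = 4502/105.


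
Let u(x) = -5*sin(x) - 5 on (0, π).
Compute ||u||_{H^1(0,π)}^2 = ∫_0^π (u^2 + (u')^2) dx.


||u||_{H^1(0,π)}^2 = 100 + 50*π

u'(x) = -5*cos(x).
Expand u² and (u')² and integrate term by term on (0, π), using: for integers n ≥ 1, ∫_0^π sin²(nx) dx = ∫_0^π cos²(nx) dx = π/2; for n ≠ n', ∫_0^π sin(nx)sin(n'x) dx = ∫_0^π cos(nx)cos(n'x) dx = 0; and by product-to-sum, ∫_0^π sin(nx)cos(n'x) dx = ½∫_0^π [sin((n+n')x) + sin((n−n')x)] dx, which is 0 when n+n' is even and 2n/(n²−n'²) when n+n' is odd (it need not vanish on (0, π)). For the constant mode: ∫_0^π 1 dx = π, ∫_0^π cos(nx) dx = 0, ∫_0^π sin(nx) dx = (1−(−1)^n)/n.
  u² squared terms: (-5)²·∫1 dx = 25·π = 25*π;  (-5)²·∫sin(x)² dx = 25·π/2 = 25*π/2.
  u² cross terms: 2·(-5)·(-5)·∫1·sin(x) dx = 50·(2) = 100.
  So ∫_0^π u² dx = 25*π + 25*π/2 + 100 = 100 + 75*π/2.
  (u')² squared terms: (-5)²·∫cos(x)² dx = 25·π/2 = 25*π/2.
  So ∫_0^π (u')² dx = 25*π/2.
||u||_{H^1}^2 = (100 + 75*π/2) + (25*π/2) = 100 + 50*π.


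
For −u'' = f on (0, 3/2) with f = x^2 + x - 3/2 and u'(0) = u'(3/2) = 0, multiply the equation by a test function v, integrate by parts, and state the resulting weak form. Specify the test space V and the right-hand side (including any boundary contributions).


V = H^1(0, 3/2) (no boundary constraint on v; u is determined up to an additive constant); weak form: ∫_0^3/2 u'v' dx = ∫_0^3/2 (x^2 + x - 3/2) v dx for all v ∈ V.

Multiply both sides by a test function v and integrate from 0 to 3/2:
  ∫_0^3/2 −u''(x) v(x) dx = ∫_0^3/2 f(x) v(x) dx.
Integrate the LHS by parts once:
  ∫_0^3/2 −u'' v dx = −[u'(x) v(x)]_0^3/2 + ∫_0^3/2 u'(x) v'(x) dx.
Thus ∫_0^3/2 u'(x) v'(x) dx = ∫_0^3/2 f(x) v(x) dx + [u'(x) v(x)]_0^3/2.
Choose V so that boundary terms are either known or forced to vanish.
u has homogeneous Neumann: u'(0) = u'(3/2) = 0. So [u' v]_0^3/2 = 0·v(3/2) − 0·v(0) = 0 for any v; take V = H^1(0, 3/2).
Weak formulation: find u (satisfying any essential BC) such that ∫_0^3/2 u'(x) v'(x) dx = ∫_0^3/2 f v dx for all v ∈ V (homogeneous Neumann, so boundary terms vanish).
Substituting f(x) = x^2 + x - 3/2, the right-hand side is ∫_0^3/2 (x^2 + x - 3/2) v dx.
Compatibility check (pure Neumann): taking v ≡ 1 ∈ V gives 0 = ∫_0^3/2 f dx + (0) − (0), i.e. ∫_0^3/2 f dx must equal u'(0) − u'(3/2) = 0. Indeed ∫_0^3/2 (x^2 + x - 3/2) dx = 0, so the data are compatible. The solution is then unique only up to an additive constant (fix it e.g. by requiring ∫_0^3/2 u dx = 0).


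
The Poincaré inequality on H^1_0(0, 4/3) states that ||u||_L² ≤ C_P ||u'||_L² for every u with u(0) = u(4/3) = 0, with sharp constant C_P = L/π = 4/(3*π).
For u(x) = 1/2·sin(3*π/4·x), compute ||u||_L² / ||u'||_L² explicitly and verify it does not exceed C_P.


||u||_L² / ||u'||_L² = 4/(3*π) = C_P.

u(x) = 1/2·sin(3*π/4·x), so u'(x) = 3*π*cos(3*π*x/4)/8.
Writing u(x) = A·sin(kπx/L) with A = 1/2 and k = 1, use ∫_0^L sin²(kπx/L) dx = L/2 and ∫_0^L cos²(kπx/L) dx = L/2.
u² = 1/4·sin²(3*π/4·x) and (u')² = 9*π^2/64·cos²(3*π/4·x), and each of sin², cos² integrates to L/2 = 2/3 over (0, 4/3).
∫_0^4/3 u² dx = 1/6, so ||u||_L² = sqrt(6)/6.
∫_0^4/3 (u')² dx = 3*π^2/32, so ||u'||_L² = sqrt(6)*π/8.
Ratio ||u||_L² / ||u'||_L² = 4/(3*π).
Sharp Poincaré constant on H^1_0(0, 4/3) is C_P = L/π = 4/(3*π), achieved by sin(3*π/4·x).
This is the k = 1 eigenfunction (up to amplitude), so the ratio equals the sharp Poincaré constant exactly.


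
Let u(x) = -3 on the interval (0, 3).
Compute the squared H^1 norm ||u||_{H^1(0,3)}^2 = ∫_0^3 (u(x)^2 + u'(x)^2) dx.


||u||_{H^1}^2 = 27

The H^1 norm (squared) on an interval (0, L) is
  ||u||_{H^1}^2 = ∫_0^L u(x)^2 dx + ∫_0^L u'(x)^2 dx.
Compute u'(x) = 0.
Then u(x)^2 = 9 and u'(x)^2 = 0.
Integrate each monomial from 0 to 3 using ∫_0^3 c·x^n dx = c·3^(n+1)/(n+1):
  ∫_0^3 u(x)^2 dx = ∫_0^3 (9) dx. Term by term:
    ∫_0^3 9 dx = 27.
  ∫_0^3 u'(x)^2 dx = ∫_0^3 (0) dx. Term by term:
    ∫_0^3 0 dx = 0.
Adding: ||u||_{H^1}^2 = 27 + 0 = 27.


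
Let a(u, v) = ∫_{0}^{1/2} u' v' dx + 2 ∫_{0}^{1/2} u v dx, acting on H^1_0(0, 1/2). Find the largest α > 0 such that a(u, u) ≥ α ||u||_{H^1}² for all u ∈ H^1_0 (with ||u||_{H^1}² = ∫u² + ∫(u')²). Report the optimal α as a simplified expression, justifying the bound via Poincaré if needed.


α = 1

Coercivity of a(·,·) on H^1_0(0, 1/2) means a(u, u) ≥ α ||u||_{H^1}² for every u ∈ H^1_0.
The interval has length L = 1/2, and Poincaré/coercivity depend only on L. Here a(u, u) = ∫(u')² + (2)·∫u².
Here c = 2 ≥ 1, so a(u,u) = ∫(u')² + c∫u² ≥ ∫(u')² + ∫u² = ||u||_{H^1}², i.e. α = 1 works. No larger α is possible: a(u,u) ≥ α||u||_{H^1}² means (1−α)∫(u')² ≥ (α−c)∫u², and for the modes u_n = sin(nπ(x−x₀)/L) (x₀ the left endpoint) one has ∫u_n²/∫(u_n')² = (L/(nπ))² → 0, so a(u_n,u_n)/||u_n||_{H^1}² → 1. Hence the optimal constant is α = 1.
Therefore α = 1.


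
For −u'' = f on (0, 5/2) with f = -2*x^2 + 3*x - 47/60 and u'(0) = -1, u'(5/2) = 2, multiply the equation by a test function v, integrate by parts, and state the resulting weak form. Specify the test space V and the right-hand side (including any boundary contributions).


V = H^1(0, 5/2) (v unrestricted at boundary; u is determined up to an additive constant); weak form: ∫_0^5/2 u'v' dx = ∫_0^5/2 (-2*x^2 + 3*x - 47/60) v dx + 2·v(5/2) + v(0) for all v ∈ V.

Multiply both sides by a test function v and integrate from 0 to 5/2:
  ∫_0^5/2 −u''(x) v(x) dx = ∫_0^5/2 f(x) v(x) dx.
Integrate the LHS by parts once:
  ∫_0^5/2 −u'' v dx = −[u'(x) v(x)]_0^5/2 + ∫_0^5/2 u'(x) v'(x) dx.
Thus ∫_0^5/2 u'(x) v'(x) dx = ∫_0^5/2 f(x) v(x) dx + [u'(x) v(x)]_0^5/2.
Choose V so that boundary terms are either known or forced to vanish.
u has inhomogeneous Neumann u'(0) = -1, u'(5/2) = 2. [u' v]_0^5/2 = (2)·v(5/2) − (-1)·v(0) = 2·v(5/2) + v(0). Take V = H^1(0, 5/2); boundary term becomes part of RHS.
Weak formulation: find u (satisfying any essential BC) such that ∫_0^5/2 u'(x) v'(x) dx = ∫_0^5/2 f v dx + 2·v(5/2) + v(0) for all v ∈ V (Neumann data are natural BCs: they enter the RHS as boundary terms).
Substituting f(x) = -2*x^2 + 3*x - 47/60, the right-hand side is ∫_0^5/2 (-2*x^2 + 3*x - 47/60) v dx + 2·v(5/2) + v(0).
Compatibility check (pure Neumann): taking v ≡ 1 ∈ V gives 0 = ∫_0^5/2 f dx + (2) − (-1), i.e. ∫_0^5/2 f dx must equal u'(0) − u'(5/2) = -3. Indeed ∫_0^5/2 (-2*x^2 + 3*x - 47/60) dx = -3, so the data are compatible. The solution is then unique only up to an additive constant (fix it e.g. by requiring ∫_0^5/2 u dx = 0).


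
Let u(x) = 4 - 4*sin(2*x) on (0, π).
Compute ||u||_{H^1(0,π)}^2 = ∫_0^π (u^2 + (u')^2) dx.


||u||_{H^1(0,π)}^2 = 56*π

u'(x) = -8*cos(2*x).
Expand u² and (u')² and integrate term by term on (0, π), using: for integers n ≥ 1, ∫_0^π sin²(nx) dx = ∫_0^π cos²(nx) dx = π/2; for n ≠ n', ∫_0^π sin(nx)sin(n'x) dx = ∫_0^π cos(nx)cos(n'x) dx = 0; and by product-to-sum, ∫_0^π sin(nx)cos(n'x) dx = ½∫_0^π [sin((n+n')x) + sin((n−n')x)] dx, which is 0 when n+n' is even and 2n/(n²−n'²) when n+n' is odd (it need not vanish on (0, π)). For the constant mode: ∫_0^π 1 dx = π, ∫_0^π cos(nx) dx = 0, ∫_0^π sin(nx) dx = (1−(−1)^n)/n.
  u² squared terms: (4)²·∫1 dx = 16·π = 16*π;  (-4)²·∫sin(2x)² dx = 16·π/2 = 8*π.
  u² cross terms: 2·(4)·(-4)·∫1·sin(2x) dx = -32·(0) = 0.
  So ∫_0^π u² dx = 16*π + 8*π + 0 = 24*π.
  (u')² squared terms: (-8)²·∫cos(2x)² dx = 64·π/2 = 32*π.
  So ∫_0^π (u')² dx = 32*π.
||u||_{H^1}^2 = (24*π) + (32*π) = 56*π.


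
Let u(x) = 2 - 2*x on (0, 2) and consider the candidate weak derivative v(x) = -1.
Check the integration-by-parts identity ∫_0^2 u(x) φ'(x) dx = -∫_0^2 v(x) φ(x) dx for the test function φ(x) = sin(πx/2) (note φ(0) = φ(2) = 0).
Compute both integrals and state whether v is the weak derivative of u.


LHS = 8/π, RHS = 4/π. No, v is not the weak derivative of u.

u(x) = 2 - 2*x, classical derivative u'(x) = -2.
φ(x) = sin(πx/2), so φ'(x) = π*cos(π*x/2)/2.
Note φ(0) = φ(2) = 0, so the boundary term u·φ vanishes.
LHS = ∫_0^2 u(x) φ'(x) dx = ∫_0^2 (-π*x*cos(π*x/2) + π*cos(π*x/2)) dx. Term by term:
  ∫_0^2 π*cos(π*x/2) dx = 0;  ∫_0^2 -π*x*cos(π*x/2) dx = 8/π.
Sum: 0 + 8/π = 8/π.
So LHS = 8/π.
∫_0^2 v(x) φ(x) dx = ∫_0^2 (-sin(π*x/2)) dx. Term by term:
  ∫_0^2 -sin(π*x/2) dx = -4/π.
So RHS = -∫_0^2 v(x) φ(x) dx = 4/π.
LHS − RHS = 4/π ≠ 0, so the identity fails.
(For a valid weak derivative the identity must hold for EVERY test function, in particular this one. The failure shows v is NOT the weak derivative of u.)
Correct weak derivative would be u'(x) = -2.


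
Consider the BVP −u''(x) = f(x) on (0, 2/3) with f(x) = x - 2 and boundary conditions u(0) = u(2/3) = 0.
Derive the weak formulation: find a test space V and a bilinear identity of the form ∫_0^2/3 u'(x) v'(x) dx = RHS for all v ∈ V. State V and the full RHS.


V = H^1_0(0, 2/3) (so v(0) = v(2/3) = 0); weak form: ∫_0^2/3 u'v' dx = ∫_0^2/3 (x - 2) v dx for all v ∈ V.

Multiply both sides by a test function v and integrate from 0 to 2/3:
  ∫_0^2/3 −u''(x) v(x) dx = ∫_0^2/3 f(x) v(x) dx.
Integrate the LHS by parts once:
  ∫_0^2/3 −u'' v dx = −[u'(x) v(x)]_0^2/3 + ∫_0^2/3 u'(x) v'(x) dx.
Thus ∫_0^2/3 u'(x) v'(x) dx = ∫_0^2/3 f(x) v(x) dx + [u'(x) v(x)]_0^2/3.
Choose V so that boundary terms are either known or forced to vanish.
u is Dirichlet: u(0) = u(2/3) = 0. Let V = H^1_0(0, 2/3); then v(0) = v(2/3) = 0, and [u' v]_0^2/3 = 0.
Weak formulation: find u (satisfying any essential BC) such that ∫_0^2/3 u'(x) v'(x) dx = ∫_0^2/3 f v dx for all v ∈ V.
Substituting f(x) = x - 2, the right-hand side is ∫_0^2/3 (x - 2) v dx.


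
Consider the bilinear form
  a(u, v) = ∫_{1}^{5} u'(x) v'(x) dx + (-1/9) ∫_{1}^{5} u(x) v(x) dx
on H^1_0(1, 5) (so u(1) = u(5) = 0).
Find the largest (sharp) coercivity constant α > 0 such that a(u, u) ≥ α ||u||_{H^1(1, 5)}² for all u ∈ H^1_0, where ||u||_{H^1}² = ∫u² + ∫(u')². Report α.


α = (-16/9 + π^2)/(π^2 + 16)

Coercivity of a(·,·) on H^1_0(1, 5) means a(u, u) ≥ α ||u||_{H^1}² for every u ∈ H^1_0.
The interval has length L = 4, and Poincaré/coercivity depend only on L. Here a(u, u) = ∫(u')² + (-1/9)·∫u².
Here c = -1/9 < 0 with |c| < (π/L)² = π^2/16, so coercivity still holds. The condition a(u,u) ≥ α||u||_{H^1}² reads (1−α)∫(u')² ≥ (α−c)∫u². Any admissible α is ≤ 1 (rapidly oscillating u have ∫u²/∫(u')² → 0), and α = 1 would force 0 ≥ (1−c)∫u², impossible since c < 1; so 1−α > 0. By the sharp Poincaré inequality on H^1_0 of an interval of length L, ∫(u')² ≥ (π/L)²∫u² with equality for the first sine mode sin(π(x−x₀)/L) (x₀ the left endpoint), so the inequality holds for all u iff (1−α)(π/L)² ≥ α − c, i.e. α ≤ ((π/L)² + c)/((π/L)² + 1) = (1 + c(L/π)²)/(1 + (L/π)²). (Direct route, valid since c ≤ 0: Poincaré gives c∫u² ≥ c(L/π)²∫(u')², so a(u,u) ≥ (1 + c(L/π)²)∫(u')², while ||u||_{H^1}² ≤ (1 + (L/π)²)∫(u')²; dividing yields the same α.) With (π/L)² = π^2/16 and c = -1/9, the largest admissible constant is α = ((π/L)² + c)/((π/L)² + 1).
Simplifying, α = (-16/9 + π^2)/(π^2 + 16).
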